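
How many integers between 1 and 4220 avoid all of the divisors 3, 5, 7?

|div by 3|=1406, |div by 5|=844, |div by 7|=602.
|div by 3&5|=281, |div by 3&7|=200, |div by 5&7|=120, |div by all|=40.
By inclusion-exclusion, divisible by at least one: 1406+844+602-281-200-120+40 = 2291.
Not divisible by any: 4220 - 2291.

Final answer: 1929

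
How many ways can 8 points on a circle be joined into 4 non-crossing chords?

This is a standard Catalan-number count: the answer is C_n. Here n = 8/2 = 4.
Using C_0 = 1 and C_(k+1) = C_k x 2(2k+1)/(k+2), build up term by term: C_1=1, C_2=2, C_3=5, C_4=14.

Final answer: C_{4} = 14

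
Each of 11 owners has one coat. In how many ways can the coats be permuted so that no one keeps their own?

D(n) = (n-1)(D(n-1) + D(n-2)), D(0)=1, D(1)=0.
D(2) = 1 x (0 + 1) = 1
D(3) = 2 x (1 + 0) = 2
D(4) = 3 x (2 + 1) = 9
D(5) = 4 x (9 + 2) = 44
D(6) = 5 x (44 + 9) = 265
D(7) = 6 x (265 + 44) = 1854
D(8) = 7 x (1854 + 265) = 14833
D(9) = 8 x (14833 + 1854) = 133496
D(10) = 9 x (133496 + 14833) = 1334961
D(11) = 10 x (D(10) + D(9)) = 10 x (1334961 + 133496)

Final answer: D(11) = 14684570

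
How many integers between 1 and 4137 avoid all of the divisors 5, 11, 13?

|div by 5|=827, |div by 11|=376, |div by 13|=318.
|div by 5&11|=75, |div by 5&13|=63, |div by 11&13|=28, |div by all|=5.
By inclusion-exclusion, divisible by at least one: 827+376+318-75-63-28+5 = 1360.
Not divisible by any: 4137 - 1360.

Final answer: 2777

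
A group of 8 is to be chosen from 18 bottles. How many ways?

C(18,8) = 18!/(8! x 10!).

Final answer: \binom{18}{8} = 43758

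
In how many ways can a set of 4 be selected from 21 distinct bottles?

C(21,4) = 21!/(4! x 17!).

Final answer: \binom{21}{4} = 5985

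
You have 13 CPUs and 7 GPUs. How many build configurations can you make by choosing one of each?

By the multiplication principle: 13 x 7.

Final answer: 91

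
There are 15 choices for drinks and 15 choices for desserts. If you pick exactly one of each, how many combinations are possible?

By the multiplication principle: 15 x 15.

Final answer: 225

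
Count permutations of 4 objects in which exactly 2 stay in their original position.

Choose which 2 elements are fixed: C(4,2) = 6.
Derange the remaining 2 using D(j) = (j-1)(D(j-1) + D(j-2)), D(0)=1, D(1)=0: D(2)=1.
Total: 6 x 1.

Final answer: C(4,2) D(2) = 6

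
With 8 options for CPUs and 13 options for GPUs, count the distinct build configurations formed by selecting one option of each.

By the multiplication principle: 8 x 13.

Final answer: 104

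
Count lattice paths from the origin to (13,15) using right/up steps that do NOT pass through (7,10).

Total paths to (13,15): C(28,15) = 37442160.
Paths through (7,10): C(17,10) x C(11,5) = 8984976.
Avoiding (7,10): 37442160 - 8984976.

Final answer: 28457184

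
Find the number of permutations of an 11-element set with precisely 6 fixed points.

Choose which 6 elements are fixed: C(11,6) = 462.
Derange the remaining 5 using D(j) = (j-1)(D(j-1) + D(j-2)), D(0)=1, D(1)=0: D(2)=1, D(3)=2, D(4)=9, D(5)=44.
Total: 462 x 44.

Final answer: C(11,6) D(5) = 20328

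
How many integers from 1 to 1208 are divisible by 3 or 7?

Multiples of 3: 402. Multiples of 7: 172. Of both (lcm=21): 57.
By inclusion-exclusion: 402 + 172 - 57.

Final answer: 517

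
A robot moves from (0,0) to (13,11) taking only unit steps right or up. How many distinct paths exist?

Each path has 13 right steps and 11 up steps in some order (24 steps total).
Choose which 11 of the 24 steps are up: C(24,11).

Final answer: C(24,11) = 2496144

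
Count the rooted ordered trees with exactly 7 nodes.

This is counted by the nth Catalan number C_n. Here n = 7 - 1 = 6.
C_n = C(2n,n) - C(2n,n+1), so C_{6} = C(12,6) - C(12,7) = 924 - 792.

Final answer: C_{6} = 132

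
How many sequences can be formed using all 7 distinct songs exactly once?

The number of ways to arrange 7 distinct objects is 7!.

Final answer: 7! = 5040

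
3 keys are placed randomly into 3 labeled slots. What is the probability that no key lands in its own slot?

Derangements satisfy D(n) = (n-1)(D(n-1) + D(n-2)), starting from D(0)=1, D(1)=0.
Building up: D(2)=1, D(3)=2.
Total arrangements: 3! = 6.
Probability = D(3)/3! = 1/3.

Final answer: D(3)/3! = 2/6 = 0.333333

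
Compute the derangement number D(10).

Derangements satisfy D(n) = (n-1)(D(n-1) + D(n-2)), starting from D(0)=1, D(1)=0.
Building up: D(2)=1, D(3)=2, D(4)=9, D(5)=44, D(6)=265, D(7)=1854, D(8)=14833, D(9)=133496.
D(10) = 9 x (D(9) + D(8)) = 9 x (133496 + 14833).

Final answer: D(10) = 1334961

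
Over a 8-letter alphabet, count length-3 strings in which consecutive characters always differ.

Let g(n) count such strings. g(1) = 8, and each valid string of length n-1 extends in 7 ways (any symbol but the last), so g(n) = 7 g(n-1).
Total: g(3) = 8 x 7^2.

Final answer: 8 x 7^{2} = 392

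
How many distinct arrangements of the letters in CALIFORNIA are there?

Letters (A:2, C:1, F:1, I:2, L:1, N:1, O:1, R:1). Total letters: 10.
Permutations = 10!/(2! x 2!).

Final answer: 907200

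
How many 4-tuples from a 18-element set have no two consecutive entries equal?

First character: 18 choices. Each subsequent: 17 choices (must differ from the previous one).
Total: 18 x 17^3.

Final answer: 18 x 17^{3} = 88434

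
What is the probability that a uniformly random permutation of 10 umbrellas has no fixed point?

Derangements satisfy D(n) = (n-1)(D(n-1) + D(n-2)), starting from D(0)=1, D(1)=0.
Building up: D(2)=1, D(3)=2, D(4)=9, D(5)=44, D(6)=265, D(7)=1854, D(8)=14833, D(9)=133496, D(10)=1334961.
Total arrangements: 10! = 3628800.
Probability = D(10)/10! = 16481/44800.

Final answer: D(10)/10! = 1334961/3628800 = 0.367879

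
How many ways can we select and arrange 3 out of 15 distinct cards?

P(15,3) = 15!/(15-3)! = 15!/12!.

Final answer: P(15,3) = 2730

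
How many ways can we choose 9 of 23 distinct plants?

C(23,9) = 23!/(9! x 14!).

Final answer: \binom{23}{9} = 817190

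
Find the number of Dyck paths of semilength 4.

Total monotonic paths to (4,4): C(8,4) = 70.
Paths that cross above y=x (reflection bijection): C(8,5) = 56.
Valid Dyck paths: 70 - 56.
(This is the Catalan number C_{4}.)

Final answer: C_{4} = 14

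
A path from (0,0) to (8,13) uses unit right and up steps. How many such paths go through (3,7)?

Paths (0,0)->(3,7): C(10,7) = 120.
Paths (3,7)->(8,13): C(11,6) = 462.
By multiplication principle: 120 x 462.

Final answer: 55440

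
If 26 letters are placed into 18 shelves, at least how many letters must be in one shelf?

By the pigeonhole principle: ceiling(26/18).

Final answer: 2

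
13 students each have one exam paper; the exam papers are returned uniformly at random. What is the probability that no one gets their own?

Derangements satisfy D(n) = (n-1)(D(n-1) + D(n-2)), starting from D(0)=1, D(1)=0.
Building up: D(2)=1, D(3)=2, D(4)=9, D(5)=44, D(6)=265, D(7)=1854, D(8)=14833, D(9)=133496, D(10)=1334961, D(11)=14684570, D(12)=176214841, D(13)=2290792932.
Total arrangements: 13! = 6227020800.
Probability = D(13)/13! = 63633137/172972800.

Final answer: D(13)/13! = 2290792932/6227020800 = 0.367879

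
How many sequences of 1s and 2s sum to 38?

Let f(n) be the number of climbs. Removing the last move (1 or 2 steps) gives f(n) = f(n-1) + f(n-2); base cases f(1)=1, f(2)=2.
Building up term by term: f(1)=1, f(2)=2, f(3)=3, f(4)=5, f(5)=8, f(6)=13, f(7)=21, f(8)=34, f(9)=55, f(10)=89, f(11)=144, f(12)=233, f(13)=377, f(14)=610, f(15)=987, f(16)=1597, f(17)=2584, f(18)=4181, f(19)=6765, f(20)=10946, f(21)=17711, f(22)=28657, f(23)=46368, f(24)=75025, f(25)=121393, f(26)=196418, f(27)=317811, f(28)=514229, f(29)=832040, f(30)=1346269, f(31)=2178309, f(32)=3524578, f(33)=5702887, f(34)=9227465, f(35)=14930352, f(36)=24157817, f(37)=39088169, f(38)=63245986.

Final answer: 63245986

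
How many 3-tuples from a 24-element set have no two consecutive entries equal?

Let g(n) count such strings. g(1) = 24, and each valid string of length n-1 extends in 23 ways (any symbol but the last), so g(n) = 23 g(n-1).
Total: g(3) = 24 x 23^2.

Final answer: 24 x 23^{2} = 12696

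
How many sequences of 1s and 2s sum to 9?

Condition on the final move: it is a 1-step (f(n-1) ways to get there) or a 2-step (f(n-2) ways), so f(n) = f(n-1) + f(n-2), with f(1)=1, f(2)=2.
Building up term by term: f(1)=1, f(2)=2, f(3)=3, f(4)=5, f(5)=8, f(6)=13, f(7)=21, f(8)=34, f(9)=55.

Final answer: 55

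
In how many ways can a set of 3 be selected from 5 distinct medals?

C(5,3) = 5!/(3! x (5-3)!).

Final answer: C(5,3) = 10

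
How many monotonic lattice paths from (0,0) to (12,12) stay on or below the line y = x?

Total monotonic paths to (12,12): C(24,12) = 2704156.
Reflecting each bad path at its first crossing gives a bijection with paths to (11,13): C(24,13) = 2496144.
Valid Dyck paths: 2704156 - 2496144.
(These counts are the Catalan numbers.)

Final answer: C_{12} = 208012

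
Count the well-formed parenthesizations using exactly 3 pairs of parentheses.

The structures are counted by the Catalan number C_n. Here n = 3 (pairs).
C_n = C(2n,n) - C(2n,n+1), so C_{3} = C(6,3) - C(6,4) = 20 - 15.

Final answer: C_{3} = 5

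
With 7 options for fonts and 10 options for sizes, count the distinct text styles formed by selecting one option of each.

By the multiplication principle: 7 x 10.

Final answer: 70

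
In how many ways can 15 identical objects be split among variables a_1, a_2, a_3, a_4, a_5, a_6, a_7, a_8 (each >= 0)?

Stars and bars with 15 stars and 7 bars:
C(15+8-1, 8-1) = C(22,7).

Final answer: C(22,7) = 170544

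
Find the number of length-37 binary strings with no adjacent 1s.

Classify by the final bit: ...0 gives a(n-1) strings, ...01 gives a(n-2) strings. Thus a(n) = a(n-1) + a(n-2) with a(1)=2, a(2)=3.
Iterating the recurrence: a(1)=2, a(2)=3, a(3)=5, a(4)=8, a(5)=13, a(6)=21, a(7)=34, a(8)=55, a(9)=89, a(10)=144, a(11)=233, a(12)=377, a(13)=610, a(14)=987, a(15)=1597, a(16)=2584, a(17)=4181, a(18)=6765, a(19)=10946, a(20)=17711, a(21)=28657, a(22)=46368, a(23)=75025, a(24)=121393, a(25)=196418, a(26)=317811, a(27)=514229, a(28)=832040, a(29)=1346269, a(30)=2178309, a(31)=3524578, a(32)=5702887, a(33)=9227465, a(34)=14930352, a(35)=24157817, a(36)=39088169, a(37)=63245986.

Final answer: 63245986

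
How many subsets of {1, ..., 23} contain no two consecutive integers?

Let a(n) count such subsets of {1, ..., n}. Either n is excluded (a(n-1) ways) or n is included, forcing n-1 out (a(n-2) ways), so a(n) = a(n-1) + a(n-2) with a(1)=2, a(2)=3.
Computing successive values: a(1)=2, a(2)=3, a(3)=5, a(4)=8, a(5)=13, a(6)=21, a(7)=34, a(8)=55, a(9)=89, a(10)=144, a(11)=233, a(12)=377, a(13)=610, a(14)=987, a(15)=1597, a(16)=2584, a(17)=4181, a(18)=6765, a(19)=10946, a(20)=17711, a(21)=28657, a(22)=46368, a(23)=75025.

Final answer: 75025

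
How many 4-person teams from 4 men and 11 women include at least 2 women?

Sum over valid woman counts:
C(11,2)C(4,2) = 330
C(11,3)C(4,1) = 660
C(11,4)C(4,0) = 330
Total: 330 + 660 + 330.

Final answer: 1320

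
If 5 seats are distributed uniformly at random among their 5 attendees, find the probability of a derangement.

Derangements satisfy D(n) = (n-1)(D(n-1) + D(n-2)), starting from D(0)=1, D(1)=0.
Building up: D(2)=1, D(3)=2, D(4)=9, D(5)=44.
Total arrangements: 5! = 120.
Probability = D(5)/5! = 11/30.

Final answer: D(5)/5! = 44/120 = 0.366667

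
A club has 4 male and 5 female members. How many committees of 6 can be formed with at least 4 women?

Sum over valid woman counts:
C(5,4)C(4,2) = 30
C(5,5)C(4,1) = 4
Total: 30 + 4.

Final answer: 34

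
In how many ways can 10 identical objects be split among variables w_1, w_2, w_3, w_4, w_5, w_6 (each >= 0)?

Stars and bars with 10 stars and 5 bars:
C(10+6-1, 6-1) = C(15,5).

Final answer: C(15,5) = 3003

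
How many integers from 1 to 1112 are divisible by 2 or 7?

Multiples of 2: 556. Multiples of 7: 158. Of both (lcm=14): 79.
By inclusion-exclusion: 556 + 158 - 79.

Final answer: 635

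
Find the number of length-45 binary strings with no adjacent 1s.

A valid string ends in 0 (append to any length-(n-1) valid string) or in 01 (append to any length-(n-2) valid string), so a(n) = a(n-1) + a(n-2) with a(1)=2, a(2)=3.
Iterating the recurrence: a(1)=2, a(2)=3, a(3)=5, a(4)=8, a(5)=13, a(6)=21, a(7)=34, a(8)=55, a(9)=89, a(10)=144, a(11)=233, a(12)=377, a(13)=610, a(14)=987, a(15)=1597, a(16)=2584, a(17)=4181, a(18)=6765, a(19)=10946, a(20)=17711, a(21)=28657, a(22)=46368, a(23)=75025, a(24)=121393, a(25)=196418, a(26)=317811, a(27)=514229, a(28)=832040, a(29)=1346269, a(30)=2178309, a(31)=3524578, a(32)=5702887, a(33)=9227465, a(34)=14930352, a(35)=24157817, a(36)=39088169, a(37)=63245986, a(38)=102334155, a(39)=165580141, a(40)=267914296, a(41)=433494437, a(42)=701408733, a(43)=1134903170, a(44)=1836311903, a(45)=2971215073.

Final answer: 2971215073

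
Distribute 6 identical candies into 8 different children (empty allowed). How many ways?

Stars and bars: C(n+k-1, k-1) = C(13,7).

Final answer: C(13,7) = 1716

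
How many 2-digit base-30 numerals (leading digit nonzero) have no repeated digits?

First digit: 29 (nonzero). Second: 29 (not first). Third: 28, etc.
Total: 29 x 29.

Final answer: 841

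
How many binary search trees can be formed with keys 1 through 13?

This is a standard Catalan-number count: the answer is C_n. Here n = 13.
C_n = C(2n,n)/(n+1), so C_{13} = C(26,13)/14 = 10400600/14.

Final answer: C_{13} = 742900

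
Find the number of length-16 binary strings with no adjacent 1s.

Classify by the final bit: ...0 gives a(n-1) strings, ...01 gives a(n-2) strings. Thus a(n) = a(n-1) + a(n-2) with a(1)=2, a(2)=3.
Building up term by term: a(1)=2, a(2)=3, a(3)=5, a(4)=8, a(5)=13, a(6)=21, a(7)=34, a(8)=55, a(9)=89, a(10)=144, a(11)=233, a(12)=377, a(13)=610, a(14)=987, a(15)=1597, a(16)=2584.

Final answer: 2584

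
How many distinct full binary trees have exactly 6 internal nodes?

This is a standard Catalan-number count: the answer is C_n. Here n = 6.
Using C_0 = 1 and C_(k+1) = C_k x 2(2k+1)/(k+2), build up term by term: C_1=1, C_2=2, C_3=5, C_4=14, C_5=42, C_6=132.

Final answer: C_{6} = 132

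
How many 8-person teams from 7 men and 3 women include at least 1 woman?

Sum over valid woman counts:
C(3,1)C(7,7) = 3
C(3,2)C(7,6) = 21
C(3,3)C(7,5) = 21
Total: 3 + 21 + 21.

Final answer: 45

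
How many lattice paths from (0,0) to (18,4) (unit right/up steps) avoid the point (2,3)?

Total paths to (18,4): C(22,4) = 7315.
Paths through (2,3): C(5,3) x C(17,1) = 170.
Avoiding (2,3): 7315 - 170.

Final answer: 7145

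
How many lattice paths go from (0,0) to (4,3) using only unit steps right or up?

Each path has 4 right steps and 3 up steps in some order (7 steps total).
Choose which 3 of the 7 steps are up: C(7,3).

Final answer: C(7,3) = 35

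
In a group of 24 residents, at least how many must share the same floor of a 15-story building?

There are 15 possible values for floor of a 15-story building. With 24 residents and 15 categories, by pigeonhole: ceiling(24/15).

Final answer: 2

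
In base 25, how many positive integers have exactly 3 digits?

In base 25, the leading digit has 24 choices (1..24); each of the remaining 2 digits has 25 choices.
Total: 24 x 25^2.

Final answer: 15000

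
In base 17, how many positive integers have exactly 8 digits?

In base 17, the leading digit has 16 choices (1..16); each of the remaining 7 digits has 17 choices.
Total: 16 x 17^7.

Final answer: 6565418768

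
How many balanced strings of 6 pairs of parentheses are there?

This is a standard Catalan-number count: the answer is C_n. Here n = 6 (pairs).
C_n = (2n)!/(n!(n+1)!), so C_{6} = 12!/(6! x 7!) = C(12,6)/7 = 924/7.

Final answer: C_{6} = 132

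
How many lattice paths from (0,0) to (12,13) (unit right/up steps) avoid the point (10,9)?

Total paths to (12,13): C(25,13) = 5200300.
Paths through (10,9): C(19,9) x C(6,4) = 1385670.
Avoiding (10,9): 5200300 - 1385670.

Final answer: 3814630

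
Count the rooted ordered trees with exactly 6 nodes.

The structures are counted by the Catalan number C_n. Here n = 6 - 1 = 5.
Using C_0 = 1 and C_(k+1) = C_k x 2(2k+1)/(k+2), build up term by term: C_1=1, C_2=2, C_3=5, C_4=14, C_5=42.

Final answer: C_{5} = 42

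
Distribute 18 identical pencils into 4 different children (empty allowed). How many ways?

Stars and bars: C(n+k-1, k-1) = C(21,3).

Final answer: C(21,3) = 1330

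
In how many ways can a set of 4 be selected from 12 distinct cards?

C(12,4) = 12!/(4! x (12-4)!).

Final answer: C(12,4) = 495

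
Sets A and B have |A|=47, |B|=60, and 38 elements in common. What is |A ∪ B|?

|A union B| = |A| + |B| - |A intersect B| = 47 + 60 - 38.

Final answer: 69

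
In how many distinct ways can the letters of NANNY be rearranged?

Letters (A:1, N:3, Y:1). Total letters: 5.
Permutations = 5!/(3!).

Final answer: 20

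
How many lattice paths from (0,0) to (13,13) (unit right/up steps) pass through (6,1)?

Paths (0,0)->(6,1): C(7,1) = 7.
Paths (6,1)->(13,13): C(19,12) = 50388.
By multiplication principle: 7 x 50388.

Final answer: 352716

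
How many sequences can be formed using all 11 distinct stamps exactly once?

The number of ways to arrange 11 distinct objects is 11!.

Final answer: 11! = 39916800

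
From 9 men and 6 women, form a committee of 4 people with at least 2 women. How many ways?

Sum over valid woman counts:
C(6,2)C(9,2) = 540
C(6,3)C(9,1) = 180
C(6,4)C(9,0) = 15
Total: 540 + 180 + 15.

Final answer: 735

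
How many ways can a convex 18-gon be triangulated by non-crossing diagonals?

This is a standard Catalan-number count: the answer is C_n. Here n = 18 - 2 = 16.
C_n = C(2n,n)/(n+1), so C_{16} = C(32,16)/17 = 601080390/17.

Final answer: C_{16} = 35357670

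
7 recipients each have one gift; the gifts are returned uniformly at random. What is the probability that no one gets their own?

D(n) = (n-1)(D(n-1) + D(n-2)), D(0)=1, D(1)=0.
Building up: D(2)=1, D(3)=2, D(4)=9, D(5)=44, D(6)=265, D(7)=1854.
Total arrangements: 7! = 5040.
Probability = D(7)/7! = 103/280.

Final answer: D(7)/7! = 1854/5040 = 0.367857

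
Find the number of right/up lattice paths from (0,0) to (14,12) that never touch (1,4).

Total paths to (14,12): C(26,12) = 9657700.
Paths through (1,4): C(5,4) x C(21,8) = 1017450.
Avoiding (1,4): 9657700 - 1017450.

Final answer: 8640250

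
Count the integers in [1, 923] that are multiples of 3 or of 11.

Multiples of 3: 307. Multiples of 11: 83. Of both (lcm=33): 27.
By inclusion-exclusion: 307 + 83 - 27.

Final answer: 363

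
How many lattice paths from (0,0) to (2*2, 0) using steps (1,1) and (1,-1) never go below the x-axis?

Total monotonic paths to (2,2): C(4,2) = 6.
Paths that cross above y=x (reflection bijection): C(4,3) = 4.
Valid Dyck paths: 6 - 4.
(This is the Catalan number C_{2}.)

Final answer: C_{2} = 2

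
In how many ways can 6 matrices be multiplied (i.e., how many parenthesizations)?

This is a standard Catalan-number count: the answer is C_n. Here n = 6 - 1 = 5.
Using C_0 = 1 and C_(k+1) = C_k x 2(2k+1)/(k+2), build up term by term: C_1=1, C_2=2, C_3=5, C_4=14, C_5=42.

Final answer: C_{5} = 42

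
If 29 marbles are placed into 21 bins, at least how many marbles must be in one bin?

By the pigeonhole principle: ceiling(29/21).

Final answer: 2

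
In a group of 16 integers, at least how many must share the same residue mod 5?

There are 5 possible values for residue mod 5. With 16 integers and 5 categories, by pigeonhole: ceiling(16/5).

Final answer: 4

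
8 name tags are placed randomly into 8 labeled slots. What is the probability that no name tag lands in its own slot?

Use the recurrence D(n) = (n-1)(D(n-1) + D(n-2)) with D(0)=1, D(1)=0.
Building up: D(2)=1, D(3)=2, D(4)=9, D(5)=44, D(6)=265, D(7)=1854, D(8)=14833.
Total arrangements: 8! = 40320.
Probability = D(8)/8! = 2119/5760.

Final answer: D(8)/8! = 14833/40320 = 0.367882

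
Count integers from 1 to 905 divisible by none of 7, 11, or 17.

|div by 7|=129, |div by 11|=82, |div by 17|=53.
|div by 7&11|=11, |div by 7&17|=7, |div by 11&17|=4, |div by all|=0.
By inclusion-exclusion, divisible by at least one: 129+82+53-11-7-4+0 = 242.
Not divisible by any: 905 - 242.

Final answer: 663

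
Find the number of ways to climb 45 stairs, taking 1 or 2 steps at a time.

Condition on the final move: it is a 1-step (f(n-1) ways to get there) or a 2-step (f(n-2) ways), so f(n) = f(n-1) + f(n-2), with f(1)=1, f(2)=2.
Iterating the recurrence: f(1)=1, f(2)=2, f(3)=3, f(4)=5, f(5)=8, f(6)=13, f(7)=21, f(8)=34, f(9)=55, f(10)=89, f(11)=144, f(12)=233, f(13)=377, f(14)=610, f(15)=987, f(16)=1597, f(17)=2584, f(18)=4181, f(19)=6765, f(20)=10946, f(21)=17711, f(22)=28657, f(23)=46368, f(24)=75025, f(25)=121393, f(26)=196418, f(27)=317811, f(28)=514229, f(29)=832040, f(30)=1346269, f(31)=2178309, f(32)=3524578, f(33)=5702887, f(34)=9227465, f(35)=14930352, f(36)=24157817, f(37)=39088169, f(38)=63245986, f(39)=102334155, f(40)=165580141, f(41)=267914296, f(42)=433494437, f(43)=701408733, f(44)=1134903170, f(45)=1836311903.

Final answer: 1836311903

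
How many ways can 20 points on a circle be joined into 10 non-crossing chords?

The structures are counted by the Catalan number C_n. Here n = 20/2 = 10.
C_n = (2n)!/(n!(n+1)!), so C_{10} = 20!/(10! x 11!) = C(20,10)/11 = 184756/11.

Final answer: C_{10} = 16796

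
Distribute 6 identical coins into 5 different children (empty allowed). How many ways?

Stars and bars: C(n+k-1, k-1) = C(10,4).

Final answer: C(10,4) = 210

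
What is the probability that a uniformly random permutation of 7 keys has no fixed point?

Derangements satisfy D(n) = (n-1)(D(n-1) + D(n-2)), starting from D(0)=1, D(1)=0.
Building up: D(2)=1, D(3)=2, D(4)=9, D(5)=44, D(6)=265, D(7)=1854.
Total arrangements: 7! = 5040.
Probability = D(7)/7! = 103/280.

Final answer: D(7)/7! = 1854/5040 = 0.367857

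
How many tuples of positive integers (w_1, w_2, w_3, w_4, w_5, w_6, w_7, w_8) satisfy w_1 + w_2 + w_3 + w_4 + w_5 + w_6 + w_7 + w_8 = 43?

Substitute w'_i = w_i - 1 (so w'_i >= 0). Then sum w'_i = 43 - 8 = 35.
Stars and bars: C(35+8-1, 8-1) = C(42,7).

Final answer: C(42,7) = 26978328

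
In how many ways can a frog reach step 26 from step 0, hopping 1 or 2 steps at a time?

Let f(n) be the number of climbs. Removing the last move (1 or 2 steps) gives f(n) = f(n-1) + f(n-2); base cases f(1)=1, f(2)=2.
Computing successive values: f(1)=1, f(2)=2, f(3)=3, f(4)=5, f(5)=8, f(6)=13, f(7)=21, f(8)=34, f(9)=55, f(10)=89, f(11)=144, f(12)=233, f(13)=377, f(14)=610, f(15)=987, f(16)=1597, f(17)=2584, f(18)=4181, f(19)=6765, f(20)=10946, f(21)=17711, f(22)=28657, f(23)=46368, f(24)=75025, f(25)=121393, f(26)=196418.

Final answer: 196418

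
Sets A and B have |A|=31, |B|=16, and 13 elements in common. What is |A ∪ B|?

|A union B| = |A| + |B| - |A intersect B| = 31 + 16 - 13.

Final answer: 34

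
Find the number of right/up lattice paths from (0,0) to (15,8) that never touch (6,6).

Total paths to (15,8): C(23,8) = 490314.
Paths through (6,6): C(12,6) x C(11,2) = 50820.
Avoiding (6,6): 490314 - 50820.

Final answer: 439494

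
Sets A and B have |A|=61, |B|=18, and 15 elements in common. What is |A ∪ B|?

|A union B| = |A| + |B| - |A intersect B| = 61 + 18 - 15.

Final answer: 64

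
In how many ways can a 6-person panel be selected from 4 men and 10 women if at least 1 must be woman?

Sum over valid woman counts:
C(10,2)C(4,4) = 45
C(10,3)C(4,3) = 480
C(10,4)C(4,2) = 1260
C(10,5)C(4,1) = 1008
C(10,6)C(4,0) = 210
Total: 45 + 480 + 1260 + 1008 + 210.

Final answer: 3003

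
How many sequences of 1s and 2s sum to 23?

Let f(n) be the number of climbs. Removing the last move (1 or 2 steps) gives f(n) = f(n-1) + f(n-2); base cases f(1)=1, f(2)=2.
Computing successive values: f(1)=1, f(2)=2, f(3)=3, f(4)=5, f(5)=8, f(6)=13, f(7)=21, f(8)=34, f(9)=55, f(10)=89, f(11)=144, f(12)=233, f(13)=377, f(14)=610, f(15)=987, f(16)=1597, f(17)=2584, f(18)=4181, f(19)=6765, f(20)=10946, f(21)=17711, f(22)=28657, f(23)=46368.

Final answer: 46368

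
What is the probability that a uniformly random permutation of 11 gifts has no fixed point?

D(n) = (n-1)(D(n-1) + D(n-2)), D(0)=1, D(1)=0.
Building up: D(2)=1, D(3)=2, D(4)=9, D(5)=44, D(6)=265, D(7)=1854, D(8)=14833, D(9)=133496, D(10)=1334961, D(11)=14684570.
Total arrangements: 11! = 39916800.
Probability = D(11)/11! = 1468457/3991680.

Final answer: D(11)/11! = 14684570/39916800 = 0.367879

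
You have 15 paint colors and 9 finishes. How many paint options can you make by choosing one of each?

By the multiplication principle: 15 x 9.

Final answer: 135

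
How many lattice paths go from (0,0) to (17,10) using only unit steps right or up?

Each path has 17 right steps and 10 up steps in some order (27 steps total).
Choose which 10 of the 27 steps are up: C(27,10).

Final answer: C(27,10) = 8436285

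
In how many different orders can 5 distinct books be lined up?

The number of ways to arrange 5 distinct objects is 5!.

Final answer: 5! = 120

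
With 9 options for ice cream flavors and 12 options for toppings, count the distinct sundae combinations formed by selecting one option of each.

By the multiplication principle: 9 x 12.

Final answer: 108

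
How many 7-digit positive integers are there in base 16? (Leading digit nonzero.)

In base 16, the leading digit has 15 choices (1..15); each of the remaining 6 digits has 16 choices.
Total: 15 x 16^6.

Final answer: 251658240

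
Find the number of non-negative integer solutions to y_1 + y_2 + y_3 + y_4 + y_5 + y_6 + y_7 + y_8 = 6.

Stars and bars with 6 stars and 7 bars:
C(6+8-1, 8-1) = C(13,7).

Final answer: C(13,7) = 1716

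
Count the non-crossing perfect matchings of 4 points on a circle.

This is counted by the nth Catalan number C_n. Here n = 4/2 = 2.
Using C_0 = 1 and C_(k+1) = C_k x 2(2k+1)/(k+2), build up term by term: C_1=1, C_2=2.

Final answer: C_{2} = 2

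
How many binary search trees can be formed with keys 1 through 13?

The structures are counted by the Catalan number C_n. Here n = 13.
C_n = C(2n,n)/(n+1), so C_{13} = C(26,13)/14 = 10400600/14.

Final answer: C_{13} = 742900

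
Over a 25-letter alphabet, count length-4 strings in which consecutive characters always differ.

First character: 25 choices. Each subsequent: 24 choices (must differ from the previous one).
Total: 25 x 24^3.

Final answer: 25 x 24^{3} = 345600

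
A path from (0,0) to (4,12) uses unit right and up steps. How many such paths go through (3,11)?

Paths (0,0)->(3,11): C(14,11) = 364.
Paths (3,11)->(4,12): C(2,1) = 2.
By multiplication principle: 364 x 2.

Final answer: 728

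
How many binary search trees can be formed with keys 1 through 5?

The structures are counted by the Catalan number C_n. Here n = 5.
C_n = C(2n,n) - C(2n,n+1), so C_{5} = C(10,5) - C(10,6) = 252 - 210.

Final answer: C_{5} = 42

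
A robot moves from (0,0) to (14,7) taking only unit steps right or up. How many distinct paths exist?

Each path has 14 right steps and 7 up steps in some order (21 steps total).
Choose which 7 of the 21 steps are up: C(21,7).

Final answer: C(21,7) = 116280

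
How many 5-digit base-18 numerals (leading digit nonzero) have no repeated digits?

The leading digit has 17 choices (anything but zero); the next has 17 (anything but the first), then 16, and so on, one fewer each time.
Total: 17 x 17 x 16 x 15 x 14.

Final answer: 971040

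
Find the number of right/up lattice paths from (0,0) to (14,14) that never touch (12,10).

Total paths to (14,14): C(28,14) = 40116600.
Paths through (12,10): C(22,10) x C(6,4) = 9699690.
Avoiding (12,10): 40116600 - 9699690.

Final answer: 30416910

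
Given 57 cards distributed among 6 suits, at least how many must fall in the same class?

By pigeonhole with 57 objects and 6 categories: ceiling(57/6).

Final answer: 10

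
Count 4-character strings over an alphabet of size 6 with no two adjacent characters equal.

First character: 6 choices. Each subsequent: 5 choices (must differ from the previous one).
Total: 6 x 5^3.

Final answer: 6 x 5^{3} = 750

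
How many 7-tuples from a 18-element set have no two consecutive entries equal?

Let g(n) count such strings. g(1) = 18, and each valid string of length n-1 extends in 17 ways (any symbol but the last), so g(n) = 17 g(n-1).
Total: g(7) = 18 x 17^6.

Final answer: 18 x 17^{6} = 434476242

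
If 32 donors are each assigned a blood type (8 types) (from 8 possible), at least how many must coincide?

There are 8 possible values for blood type (8 types). With 32 donors and 8 categories, by pigeonhole: ceiling(32/8).

Final answer: 4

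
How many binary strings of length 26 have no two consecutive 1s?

Classify by the final bit: ...0 gives a(n-1) strings, ...01 gives a(n-2) strings. Thus a(n) = a(n-1) + a(n-2) with a(1)=2, a(2)=3.
Iterating the recurrence: a(1)=2, a(2)=3, a(3)=5, a(4)=8, a(5)=13, a(6)=21, a(7)=34, a(8)=55, a(9)=89, a(10)=144, a(11)=233, a(12)=377, a(13)=610, a(14)=987, a(15)=1597, a(16)=2584, a(17)=4181, a(18)=6765, a(19)=10946, a(20)=17711, a(21)=28657, a(22)=46368, a(23)=75025, a(24)=121393, a(25)=196418, a(26)=317811.

Final answer: 317811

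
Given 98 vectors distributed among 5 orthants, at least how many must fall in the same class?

By pigeonhole with 98 objects and 5 categories: ceiling(98/5).

Final answer: 20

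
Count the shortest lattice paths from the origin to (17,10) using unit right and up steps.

Each path has 17 right steps and 10 up steps in some order (27 steps total).
Choose which 10 of the 27 steps are up: C(27,10).

Final answer: C(27,10) = 8436285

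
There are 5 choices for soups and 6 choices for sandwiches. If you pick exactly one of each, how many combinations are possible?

By the multiplication principle: 5 x 6.

Final answer: 30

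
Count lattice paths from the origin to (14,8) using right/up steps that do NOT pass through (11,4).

Total paths to (14,8): C(22,8) = 319770.
Paths through (11,4): C(15,4) x C(7,4) = 47775.
Avoiding (11,4): 319770 - 47775.

Final answer: 271995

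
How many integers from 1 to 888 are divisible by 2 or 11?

Multiples of 2: 444. Multiples of 11: 80. Of both (lcm=22): 40.
By inclusion-exclusion: 444 + 80 - 40.

Final answer: 484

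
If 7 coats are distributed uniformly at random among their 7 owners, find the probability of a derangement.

Use the recurrence D(n) = (n-1)(D(n-1) + D(n-2)) with D(0)=1, D(1)=0.
Building up: D(2)=1, D(3)=2, D(4)=9, D(5)=44, D(6)=265, D(7)=1854.
Total arrangements: 7! = 5040.
Probability = D(7)/7! = 103/280.

Final answer: D(7)/7! = 1854/5040 = 0.367857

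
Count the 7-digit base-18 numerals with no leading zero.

Leading digit: 17 options (nonzero). Other 6 digit(s): 18 options each.
Total: 17 x 18^6.

Final answer: 578207808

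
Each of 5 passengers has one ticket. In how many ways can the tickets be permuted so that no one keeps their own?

D(n) = (n-1)(D(n-1) + D(n-2)), D(0)=1, D(1)=0.
D(2) = 1 x (0 + 1) = 1
D(3) = 2 x (1 + 0) = 2
D(4) = 3 x (2 + 1) = 9
D(5) = 4 x (D(4) + D(3)) = 4 x (9 + 2)

Final answer: D(5) = 44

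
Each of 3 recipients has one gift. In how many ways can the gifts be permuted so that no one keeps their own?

Use the recurrence D(n) = (n-1)(D(n-1) + D(n-2)) with D(0)=1, D(1)=0.
D(2) = 1 x (0 + 1) = 1
D(3) = 2 x (D(2) + D(1)) = 2 x (1 + 0)

Final answer: D(3) = 2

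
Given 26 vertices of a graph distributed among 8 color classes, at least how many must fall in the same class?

By pigeonhole with 26 objects and 8 categories: ceiling(26/8).

Final answer: 4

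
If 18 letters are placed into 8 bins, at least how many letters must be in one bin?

By the pigeonhole principle: ceiling(18/8).

Final answer: 3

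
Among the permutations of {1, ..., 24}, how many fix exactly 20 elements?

Choose which 20 elements are fixed: C(24,20) = 10626.
Derange the remaining 4 using D(j) = (j-1)(D(j-1) + D(j-2)), D(0)=1, D(1)=0: D(2)=1, D(3)=2, D(4)=9.
Total: 10626 x 9.

Final answer: C(24,20) D(4) = 95634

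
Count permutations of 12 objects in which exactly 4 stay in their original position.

Choose which 4 elements are fixed: C(12,4) = 495.
Derange the remaining 8 using D(j) = (j-1)(D(j-1) + D(j-2)), D(0)=1, D(1)=0: D(2)=1, D(3)=2, D(4)=9, D(5)=44, D(6)=265, D(7)=1854, D(8)=14833.
Total: 495 x 14833.

Final answer: C(12,4) D(8) = 7342335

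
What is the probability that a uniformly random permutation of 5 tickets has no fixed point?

Derangements satisfy D(n) = (n-1)(D(n-1) + D(n-2)), starting from D(0)=1, D(1)=0.
Building up: D(2)=1, D(3)=2, D(4)=9, D(5)=44.
Total arrangements: 5! = 120.
Probability = D(5)/5! = 11/30.

Final answer: D(5)/5! = 44/120 = 0.366667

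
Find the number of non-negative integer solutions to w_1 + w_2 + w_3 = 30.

Stars and bars with 30 stars and 2 bars:
C(30+3-1, 3-1) = C(32,2).

Final answer: C(32,2) = 496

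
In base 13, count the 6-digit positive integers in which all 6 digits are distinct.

First digit: 12 (nonzero). Second: 12 (not first). Third: 11, etc.
Total: 12 x 12 x 11 x 10 x 9 x 8.

Final answer: 1140480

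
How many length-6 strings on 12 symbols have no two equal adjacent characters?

Let g(n) count such strings. g(1) = 12, and each valid string of length n-1 extends in 11 ways (any symbol but the last), so g(n) = 11 g(n-1).
Total: g(6) = 12 x 11^5.

Final answer: 12 x 11^{5} = 1932612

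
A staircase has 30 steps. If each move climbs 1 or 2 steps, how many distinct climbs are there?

Let f(n) be the number of climbs. Removing the last move (1 or 2 steps) gives f(n) = f(n-1) + f(n-2); base cases f(1)=1, f(2)=2.
Computing successive values: f(1)=1, f(2)=2, f(3)=3, f(4)=5, f(5)=8, f(6)=13, f(7)=21, f(8)=34, f(9)=55, f(10)=89, f(11)=144, f(12)=233, f(13)=377, f(14)=610, f(15)=987, f(16)=1597, f(17)=2584, f(18)=4181, f(19)=6765, f(20)=10946, f(21)=17711, f(22)=28657, f(23)=46368, f(24)=75025, f(25)=121393, f(26)=196418, f(27)=317811, f(28)=514229, f(29)=832040, f(30)=1346269.

Final answer: 1346269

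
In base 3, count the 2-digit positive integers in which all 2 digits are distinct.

The leading digit has 2 choices (anything but zero); the next has 2 (anything but the first), then 1, and so on, one fewer each time.
Total: 2 x 2.

Final answer: 4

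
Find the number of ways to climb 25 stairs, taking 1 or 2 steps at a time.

Condition on the final move: it is a 1-step (f(n-1) ways to get there) or a 2-step (f(n-2) ways), so f(n) = f(n-1) + f(n-2), with f(1)=1, f(2)=2.
Iterating the recurrence: f(1)=1, f(2)=2, f(3)=3, f(4)=5, f(5)=8, f(6)=13, f(7)=21, f(8)=34, f(9)=55, f(10)=89, f(11)=144, f(12)=233, f(13)=377, f(14)=610, f(15)=987, f(16)=1597, f(17)=2584, f(18)=4181, f(19)=6765, f(20)=10946, f(21)=17711, f(22)=28657, f(23)=46368, f(24)=75025, f(25)=121393.

Final answer: 121393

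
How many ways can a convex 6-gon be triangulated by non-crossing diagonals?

This is counted by the nth Catalan number C_n. Here n = 6 - 2 = 4.
C_n = (2n)!/(n!(n+1)!), so C_{4} = 8!/(4! x 5!) = C(8,4)/5 = 70/5.

Final answer: C_{4} = 14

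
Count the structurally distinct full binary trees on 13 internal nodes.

This is a standard Catalan-number count: the answer is C_n. Here n = 13.
Using C_0 = 1 and C_(k+1) = C_k x 2(2k+1)/(k+2), build up term by term: C_1=1, C_2=2, C_3=5, C_4=14, C_5=42, C_6=132, C_7=429, C_8=1430, C_9=4862, C_10=16796, C_11=58786, C_12=208012, C_13=742900.

Final answer: C_{13} = 742900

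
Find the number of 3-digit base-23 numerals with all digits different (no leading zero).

First digit: 22 (nonzero). Second: 22 (not first). Third: 21, etc.
Total: 22 x 22 x 21.

Final answer: 10164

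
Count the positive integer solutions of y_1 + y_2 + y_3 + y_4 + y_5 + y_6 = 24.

Substitute y'_i = y_i - 1 (so y'_i >= 0). Then sum y'_i = 24 - 6 = 18.
Stars and bars: C(18+6-1, 6-1) = C(23,5).

Final answer: C(23,5) = 33649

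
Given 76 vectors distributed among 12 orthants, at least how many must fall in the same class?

By pigeonhole with 76 objects and 12 categories: ceiling(76/12).

Final answer: 7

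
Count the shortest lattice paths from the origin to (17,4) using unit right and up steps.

Each path has 17 right steps and 4 up steps in some order (21 steps total).
Choose which 4 of the 21 steps are up: C(21,4).

Final answer: C(21,4) = 5985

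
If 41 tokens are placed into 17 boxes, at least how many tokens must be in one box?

By the pigeonhole principle: ceiling(41/17).

Final answer: 3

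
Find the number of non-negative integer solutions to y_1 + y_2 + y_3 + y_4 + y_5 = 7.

Stars and bars with 7 stars and 4 bars:
C(7+5-1, 5-1) = C(11,4).

Final answer: C(11,4) = 330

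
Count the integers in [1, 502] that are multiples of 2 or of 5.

Multiples of 2: 251. Multiples of 5: 100. Of both (lcm=10): 50.
By inclusion-exclusion: 251 + 100 - 50.

Final answer: 301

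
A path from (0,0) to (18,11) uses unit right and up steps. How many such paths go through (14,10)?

Paths (0,0)->(14,10): C(24,10) = 1961256.
Paths (14,10)->(18,11): C(5,1) = 5.
By multiplication principle: 1961256 x 5.

Final answer: 9806280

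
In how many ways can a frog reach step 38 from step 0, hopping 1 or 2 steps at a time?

Let f(n) be the number of climbs. Removing the last move (1 or 2 steps) gives f(n) = f(n-1) + f(n-2); base cases f(1)=1, f(2)=2.
Computing successive values: f(1)=1, f(2)=2, f(3)=3, f(4)=5, f(5)=8, f(6)=13, f(7)=21, f(8)=34, f(9)=55, f(10)=89, f(11)=144, f(12)=233, f(13)=377, f(14)=610, f(15)=987, f(16)=1597, f(17)=2584, f(18)=4181, f(19)=6765, f(20)=10946, f(21)=17711, f(22)=28657, f(23)=46368, f(24)=75025, f(25)=121393, f(26)=196418, f(27)=317811, f(28)=514229, f(29)=832040, f(30)=1346269, f(31)=2178309, f(32)=3524578, f(33)=5702887, f(34)=9227465, f(35)=14930352, f(36)=24157817, f(37)=39088169, f(38)=63245986.

Final answer: 63245986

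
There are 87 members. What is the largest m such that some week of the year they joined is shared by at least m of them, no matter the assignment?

There are 52 possible values for week of the year they joined. With 87 members and 52 categories, by pigeonhole: ceiling(87/52).

Final answer: 2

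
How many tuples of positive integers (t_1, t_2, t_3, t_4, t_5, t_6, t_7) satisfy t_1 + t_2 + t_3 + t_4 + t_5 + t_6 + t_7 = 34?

Substitute t'_i = t_i - 1 (so t'_i >= 0). Then sum t'_i = 34 - 7 = 27.
Stars and bars: C(27+7-1, 7-1) = C(33,6).

Final answer: C(33,6) = 1107568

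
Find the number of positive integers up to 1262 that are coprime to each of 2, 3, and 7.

|div by 2|=631, |div by 3|=420, |div by 7|=180.
|div by 2&3|=210, |div by 2&7|=90, |div by 3&7|=60, |div by all|=30.
By inclusion-exclusion, divisible by at least one: 631+420+180-210-90-60+30 = 901.
Not divisible by any: 1262 - 901.

Final answer: 361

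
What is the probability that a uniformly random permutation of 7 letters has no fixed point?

Use the recurrence D(n) = (n-1)(D(n-1) + D(n-2)) with D(0)=1, D(1)=0.
Building up: D(2)=1, D(3)=2, D(4)=9, D(5)=44, D(6)=265, D(7)=1854.
Total arrangements: 7! = 5040.
Probability = D(7)/7! = 103/280.

Final answer: D(7)/7! = 1854/5040 = 0.367857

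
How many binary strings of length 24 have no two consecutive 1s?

A valid string ends in 0 (append to any length-(n-1) valid string) or in 01 (append to any length-(n-2) valid string), so a(n) = a(n-1) + a(n-2) with a(1)=2, a(2)=3.
Iterating the recurrence: a(1)=2, a(2)=3, a(3)=5, a(4)=8, a(5)=13, a(6)=21, a(7)=34, a(8)=55, a(9)=89, a(10)=144, a(11)=233, a(12)=377, a(13)=610, a(14)=987, a(15)=1597, a(16)=2584, a(17)=4181, a(18)=6765, a(19)=10946, a(20)=17711, a(21)=28657, a(22)=46368, a(23)=75025, a(24)=121393.

Final answer: 121393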